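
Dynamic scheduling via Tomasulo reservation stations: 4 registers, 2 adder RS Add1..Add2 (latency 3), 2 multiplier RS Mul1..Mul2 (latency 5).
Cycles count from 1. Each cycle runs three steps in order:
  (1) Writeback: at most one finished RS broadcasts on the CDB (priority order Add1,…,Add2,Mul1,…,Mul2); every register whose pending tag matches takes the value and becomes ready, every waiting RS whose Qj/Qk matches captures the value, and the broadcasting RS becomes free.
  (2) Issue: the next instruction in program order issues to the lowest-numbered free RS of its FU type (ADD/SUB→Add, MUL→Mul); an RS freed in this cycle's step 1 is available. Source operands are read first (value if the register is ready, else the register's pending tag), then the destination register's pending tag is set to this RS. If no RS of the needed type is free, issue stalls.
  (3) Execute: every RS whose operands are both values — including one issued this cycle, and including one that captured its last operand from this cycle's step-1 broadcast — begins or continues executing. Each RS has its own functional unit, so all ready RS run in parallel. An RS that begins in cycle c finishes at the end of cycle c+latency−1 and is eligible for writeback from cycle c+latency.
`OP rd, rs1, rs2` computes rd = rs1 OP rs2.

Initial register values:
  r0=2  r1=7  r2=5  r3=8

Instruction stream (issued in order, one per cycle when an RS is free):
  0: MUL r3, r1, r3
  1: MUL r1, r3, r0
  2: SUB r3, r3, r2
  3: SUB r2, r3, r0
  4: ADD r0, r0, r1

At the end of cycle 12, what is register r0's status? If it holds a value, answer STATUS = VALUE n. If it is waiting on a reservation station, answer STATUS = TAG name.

cycle 1: issue MUL r3<-Mul1 // r0:2,r1:7,r2:5,r3:Mul1
cycle 2: issue MUL r1<-Mul2 // r0:2,r1:Mul2,r2:5,r3:Mul1
cycle 3: issue SUB r3<-Add1 // r0:2,r1:Mul2,r2:5,r3:Add1
cycle 4: issue SUB r2<-Add2 // r0:2,r1:Mul2,r2:Add2,r3:Add1
cycle 5: stall // r0:2,r1:Mul2,r2:Add2,r3:Add1
cycle 6: CDB Mul1=56; stall // r0:2,r1:Mul2,r2:Add2,r3:Add1
cycle 7: stall // r0:2,r1:Mul2,r2:Add2,r3:Add1
cycle 8: stall // r0:2,r1:Mul2,r2:Add2,r3:Add1
cycle 9: CDB Add1=51; issue ADD r0<-Add1 // r0:Add1,r1:Mul2,r2:Add2,r3:51
cycle 10: - // r0:Add1,r1:Mul2,r2:Add2,r3:51
cycle 11: CDB Mul2=112 // r0:Add1,r1:112,r2:Add2,r3:51
cycle 12: CDB Add2=49 // r0:Add1,r1:112,r2:49,r3:51

STATUS = TAG Add1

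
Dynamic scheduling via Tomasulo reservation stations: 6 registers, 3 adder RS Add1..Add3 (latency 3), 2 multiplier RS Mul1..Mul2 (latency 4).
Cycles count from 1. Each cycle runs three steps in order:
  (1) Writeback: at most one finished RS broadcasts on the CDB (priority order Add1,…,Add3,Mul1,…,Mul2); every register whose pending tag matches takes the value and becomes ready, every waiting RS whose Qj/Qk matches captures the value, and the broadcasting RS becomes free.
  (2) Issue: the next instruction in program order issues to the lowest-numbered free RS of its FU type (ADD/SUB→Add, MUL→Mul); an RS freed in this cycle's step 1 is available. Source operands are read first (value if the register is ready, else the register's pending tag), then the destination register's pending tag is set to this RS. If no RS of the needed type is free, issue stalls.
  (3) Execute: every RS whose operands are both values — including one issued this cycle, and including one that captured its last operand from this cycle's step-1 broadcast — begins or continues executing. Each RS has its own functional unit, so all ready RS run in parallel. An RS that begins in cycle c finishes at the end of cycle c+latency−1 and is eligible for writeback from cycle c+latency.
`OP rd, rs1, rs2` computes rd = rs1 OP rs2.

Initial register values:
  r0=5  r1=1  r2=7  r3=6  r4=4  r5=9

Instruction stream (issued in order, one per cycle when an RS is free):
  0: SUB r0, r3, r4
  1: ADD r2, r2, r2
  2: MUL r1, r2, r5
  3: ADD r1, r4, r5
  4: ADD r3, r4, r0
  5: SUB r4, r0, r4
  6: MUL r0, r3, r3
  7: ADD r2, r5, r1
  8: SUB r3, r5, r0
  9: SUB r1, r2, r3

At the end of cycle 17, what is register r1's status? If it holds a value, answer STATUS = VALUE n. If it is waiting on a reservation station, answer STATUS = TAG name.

STATUS = TAG Add3

cycle 1: issue SUB r0<-Add1 // r0:Add1,r1:1,r2:7,r3:6,r4:4,r5:9
cycle 2: issue ADD r2<-Add2 // r0:Add1,r1:1,r2:Add2,r3:6,r4:4,r5:9
cycle 3: issue MUL r1<-Mul1 // r0:Add1,r1:Mul1,r2:Add2,r3:6,r4:4,r5:9
cycle 4: CDB Add1=2; issue ADD r1<-Add1 // r0:2,r1:Add1,r2:Add2,r3:6,r4:4,r5:9
cycle 5: CDB Add2=14; issue ADD r3<-Add2 // r0:2,r1:Add1,r2:14,r3:Add2,r4:4,r5:9
cycle 6: issue SUB r4<-Add3 // r0:2,r1:Add1,r2:14,r3:Add2,r4:Add3,r5:9
cycle 7: CDB Add1=13; issue MUL r0<-Mul2 // r0:Mul2,r1:13,r2:14,r3:Add2,r4:Add3,r5:9
cycle 8: CDB Add2=6; issue ADD r2<-Add1 // r0:Mul2,r1:13,r2:Add1,r3:6,r4:Add3,r5:9
cycle 9: CDB Add3=-2; issue SUB r3<-Add2 // r0:Mul2,r1:13,r2:Add1,r3:Add2,r4:-2,r5:9
cycle 10: CDB Mul1=126; issue SUB r1<-Add3 // r0:Mul2,r1:Add3,r2:Add1,r3:Add2,r4:-2,r5:9
cycle 11: CDB Add1=22 // r0:Mul2,r1:Add3,r2:22,r3:Add2,r4:-2,r5:9
cycle 12: CDB Mul2=36 // r0:36,r1:Add3,r2:22,r3:Add2,r4:-2,r5:9
cycle 13: - // r0:36,r1:Add3,r2:22,r3:Add2,r4:-2,r5:9
cycle 14: - // r0:36,r1:Add3,r2:22,r3:Add2,r4:-2,r5:9
cycle 15: CDB Add2=-27 // r0:36,r1:Add3,r2:22,r3:-27,r4:-2,r5:9
cycle 16: - // r0:36,r1:Add3,r2:22,r3:-27,r4:-2,r5:9
cycle 17: - // r0:36,r1:Add3,r2:22,r3:-27,r4:-2,r5:9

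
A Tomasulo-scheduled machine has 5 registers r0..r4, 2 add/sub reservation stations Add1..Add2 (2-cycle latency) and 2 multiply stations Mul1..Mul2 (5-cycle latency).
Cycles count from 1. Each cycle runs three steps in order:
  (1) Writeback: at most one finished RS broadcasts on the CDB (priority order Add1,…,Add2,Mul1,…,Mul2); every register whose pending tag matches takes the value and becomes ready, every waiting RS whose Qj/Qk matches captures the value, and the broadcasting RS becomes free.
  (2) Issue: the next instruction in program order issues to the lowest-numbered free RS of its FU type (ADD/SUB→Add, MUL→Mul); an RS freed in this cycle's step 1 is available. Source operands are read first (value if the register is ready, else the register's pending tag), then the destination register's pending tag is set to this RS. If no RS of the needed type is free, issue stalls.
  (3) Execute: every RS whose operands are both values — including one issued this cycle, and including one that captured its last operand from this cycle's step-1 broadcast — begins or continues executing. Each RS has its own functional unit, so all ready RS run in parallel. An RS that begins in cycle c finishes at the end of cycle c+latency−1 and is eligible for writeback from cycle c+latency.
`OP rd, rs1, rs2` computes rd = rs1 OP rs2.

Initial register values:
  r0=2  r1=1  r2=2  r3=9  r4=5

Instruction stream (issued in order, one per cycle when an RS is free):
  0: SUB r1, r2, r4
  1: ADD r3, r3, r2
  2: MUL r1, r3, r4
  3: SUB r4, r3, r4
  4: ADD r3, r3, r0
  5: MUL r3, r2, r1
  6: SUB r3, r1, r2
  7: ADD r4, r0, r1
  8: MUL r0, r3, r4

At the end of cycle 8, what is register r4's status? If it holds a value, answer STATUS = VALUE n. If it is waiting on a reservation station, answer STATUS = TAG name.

  c1: issue SUB r1<-Add1  regs: r0:2,r1:Add1,r2:2,r3:9,r4:5
  c2: issue ADD r3<-Add2  regs: r0:2,r1:Add1,r2:2,r3:Add2,r4:5
  c3: CDB Add1=-3; issue MUL r1<-Mul1  regs: r0:2,r1:Mul1,r2:2,r3:Add2,r4:5
  c4: CDB Add2=11; issue SUB r4<-Add1  regs: r0:2,r1:Mul1,r2:2,r3:11,r4:Add1
  c5: issue ADD r3<-Add2  regs: r0:2,r1:Mul1,r2:2,r3:Add2,r4:Add1
  c6: CDB Add1=6; issue MUL r3<-Mul2  regs: r0:2,r1:Mul1,r2:2,r3:Mul2,r4:6
  c7: CDB Add2=13; issue SUB r3<-Add1  regs: r0:2,r1:Mul1,r2:2,r3:Add1,r4:6
  c8: issue ADD r4<-Add2  regs: r0:2,r1:Mul1,r2:2,r3:Add1,r4:Add2

STATUS = TAG Add2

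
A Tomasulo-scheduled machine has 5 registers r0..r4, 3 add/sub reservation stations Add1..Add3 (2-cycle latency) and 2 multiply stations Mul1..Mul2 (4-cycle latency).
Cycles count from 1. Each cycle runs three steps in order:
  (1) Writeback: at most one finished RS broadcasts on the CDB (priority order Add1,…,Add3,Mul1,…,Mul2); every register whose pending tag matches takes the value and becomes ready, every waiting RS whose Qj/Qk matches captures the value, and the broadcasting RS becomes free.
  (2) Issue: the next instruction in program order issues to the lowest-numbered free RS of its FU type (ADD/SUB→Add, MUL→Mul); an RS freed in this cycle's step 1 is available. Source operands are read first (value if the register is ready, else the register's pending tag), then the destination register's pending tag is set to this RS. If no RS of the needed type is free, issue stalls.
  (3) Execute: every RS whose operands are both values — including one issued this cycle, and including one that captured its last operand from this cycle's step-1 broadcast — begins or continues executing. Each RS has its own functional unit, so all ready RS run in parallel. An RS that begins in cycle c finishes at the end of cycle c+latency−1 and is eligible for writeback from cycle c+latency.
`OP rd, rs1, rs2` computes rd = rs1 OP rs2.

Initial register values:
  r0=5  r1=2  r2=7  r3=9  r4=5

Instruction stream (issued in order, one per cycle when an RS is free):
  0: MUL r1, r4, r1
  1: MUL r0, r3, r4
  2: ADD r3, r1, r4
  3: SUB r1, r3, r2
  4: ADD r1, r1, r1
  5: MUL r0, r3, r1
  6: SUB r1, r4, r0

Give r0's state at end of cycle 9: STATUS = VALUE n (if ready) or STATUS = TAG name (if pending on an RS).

  c1: issue MUL r1<-Mul1  regs: r0:5,r1:Mul1,r2:7,r3:9,r4:5
  c2: issue MUL r0<-Mul2  regs: r0:Mul2,r1:Mul1,r2:7,r3:9,r4:5
  c3: issue ADD r3<-Add1  regs: r0:Mul2,r1:Mul1,r2:7,r3:Add1,r4:5
  c4: issue SUB r1<-Add2  regs: r0:Mul2,r1:Add2,r2:7,r3:Add1,r4:5
  c5: CDB Mul1=10; issue ADD r1<-Add3  regs: r0:Mul2,r1:Add3,r2:7,r3:Add1,r4:5
  c6: CDB Mul2=45; issue MUL r0<-Mul1  regs: r0:Mul1,r1:Add3,r2:7,r3:Add1,r4:5
  c7: CDB Add1=15; issue SUB r1<-Add1  regs: r0:Mul1,r1:Add1,r2:7,r3:15,r4:5
  c8: -  regs: r0:Mul1,r1:Add1,r2:7,r3:15,r4:5
  c9: CDB Add2=8  regs: r0:Mul1,r1:Add1,r2:7,r3:15,r4:5

STATUS = TAG Mul1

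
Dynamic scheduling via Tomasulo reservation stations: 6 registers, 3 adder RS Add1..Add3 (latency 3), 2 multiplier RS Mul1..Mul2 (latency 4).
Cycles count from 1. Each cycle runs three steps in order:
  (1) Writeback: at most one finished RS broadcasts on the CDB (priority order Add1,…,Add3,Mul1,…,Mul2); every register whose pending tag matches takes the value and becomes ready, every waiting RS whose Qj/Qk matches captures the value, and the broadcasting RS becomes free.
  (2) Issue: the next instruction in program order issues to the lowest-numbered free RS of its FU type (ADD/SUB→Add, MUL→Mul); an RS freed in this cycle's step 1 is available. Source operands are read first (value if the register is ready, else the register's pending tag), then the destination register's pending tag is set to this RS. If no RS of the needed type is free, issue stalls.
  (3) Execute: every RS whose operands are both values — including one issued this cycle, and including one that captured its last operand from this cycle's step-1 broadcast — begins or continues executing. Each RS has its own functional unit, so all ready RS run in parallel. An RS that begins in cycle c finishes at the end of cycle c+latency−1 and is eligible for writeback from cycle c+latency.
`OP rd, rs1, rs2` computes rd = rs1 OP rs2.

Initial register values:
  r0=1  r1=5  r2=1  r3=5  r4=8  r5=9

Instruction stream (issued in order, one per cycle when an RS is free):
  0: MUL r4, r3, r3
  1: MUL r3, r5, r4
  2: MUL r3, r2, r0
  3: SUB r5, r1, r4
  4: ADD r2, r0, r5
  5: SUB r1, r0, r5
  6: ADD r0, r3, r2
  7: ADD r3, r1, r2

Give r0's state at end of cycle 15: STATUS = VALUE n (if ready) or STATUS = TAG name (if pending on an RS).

STATUS = VALUE -18

c1: issue MUL r4<-Mul1 | r0:1,r1:5,r2:1,r3:5,r4:Mul1,r5:9
c2: issue MUL r3<-Mul2 | r0:1,r1:5,r2:1,r3:Mul2,r4:Mul1,r5:9
c3: stall | r0:1,r1:5,r2:1,r3:Mul2,r4:Mul1,r5:9
c4: stall | r0:1,r1:5,r2:1,r3:Mul2,r4:Mul1,r5:9
c5: CDB Mul1=25; issue MUL r3<-Mul1 | r0:1,r1:5,r2:1,r3:Mul1,r4:25,r5:9
c6: issue SUB r5<-Add1 | r0:1,r1:5,r2:1,r3:Mul1,r4:25,r5:Add1
c7: issue ADD r2<-Add2 | r0:1,r1:5,r2:Add2,r3:Mul1,r4:25,r5:Add1
c8: issue SUB r1<-Add3 | r0:1,r1:Add3,r2:Add2,r3:Mul1,r4:25,r5:Add1
c9: CDB Add1=-20; issue ADD r0<-Add1 | r0:Add1,r1:Add3,r2:Add2,r3:Mul1,r4:25,r5:-20
c10: CDB Mul1=1; stall | r0:Add1,r1:Add3,r2:Add2,r3:1,r4:25,r5:-20
c11: CDB Mul2=225; stall | r0:Add1,r1:Add3,r2:Add2,r3:1,r4:25,r5:-20
c12: CDB Add2=-19; issue ADD r3<-Add2 | r0:Add1,r1:Add3,r2:-19,r3:Add2,r4:25,r5:-20
c13: CDB Add3=21 | r0:Add1,r1:21,r2:-19,r3:Add2,r4:25,r5:-20
c14: - | r0:Add1,r1:21,r2:-19,r3:Add2,r4:25,r5:-20
c15: CDB Add1=-18 | r0:-18,r1:21,r2:-19,r3:Add2,r4:25,r5:-20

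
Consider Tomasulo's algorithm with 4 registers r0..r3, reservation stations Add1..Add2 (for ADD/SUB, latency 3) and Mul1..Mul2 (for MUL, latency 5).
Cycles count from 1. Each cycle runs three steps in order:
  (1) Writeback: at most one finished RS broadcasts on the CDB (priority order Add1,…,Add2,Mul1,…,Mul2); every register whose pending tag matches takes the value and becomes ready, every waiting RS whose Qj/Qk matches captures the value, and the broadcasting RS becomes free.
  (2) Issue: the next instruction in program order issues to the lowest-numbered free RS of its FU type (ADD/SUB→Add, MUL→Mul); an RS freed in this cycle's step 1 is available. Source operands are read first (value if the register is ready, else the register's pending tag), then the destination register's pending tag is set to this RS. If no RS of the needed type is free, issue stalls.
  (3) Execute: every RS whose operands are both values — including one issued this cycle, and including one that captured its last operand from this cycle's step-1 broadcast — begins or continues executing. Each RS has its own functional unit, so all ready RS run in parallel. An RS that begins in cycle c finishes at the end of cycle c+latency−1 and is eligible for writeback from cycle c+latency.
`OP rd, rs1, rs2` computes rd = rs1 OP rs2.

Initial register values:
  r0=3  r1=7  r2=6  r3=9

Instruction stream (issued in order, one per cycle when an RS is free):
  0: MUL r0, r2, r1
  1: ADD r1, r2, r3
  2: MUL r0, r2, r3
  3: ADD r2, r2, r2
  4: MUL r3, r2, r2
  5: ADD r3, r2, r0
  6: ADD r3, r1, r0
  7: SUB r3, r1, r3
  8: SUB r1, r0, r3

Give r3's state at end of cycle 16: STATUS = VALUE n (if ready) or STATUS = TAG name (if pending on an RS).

c1: issue MUL r0<-Mul1 | r0:Mul1,r1:7,r2:6,r3:9
c2: issue ADD r1<-Add1 | r0:Mul1,r1:Add1,r2:6,r3:9
c3: issue MUL r0<-Mul2 | r0:Mul2,r1:Add1,r2:6,r3:9
c4: issue ADD r2<-Add2 | r0:Mul2,r1:Add1,r2:Add2,r3:9
c5: CDB Add1=15; stall | r0:Mul2,r1:15,r2:Add2,r3:9
c6: CDB Mul1=42; issue MUL r3<-Mul1 | r0:Mul2,r1:15,r2:Add2,r3:Mul1
c7: CDB Add2=12; issue ADD r3<-Add1 | r0:Mul2,r1:15,r2:12,r3:Add1
c8: CDB Mul2=54; issue ADD r3<-Add2 | r0:54,r1:15,r2:12,r3:Add2
c9: stall | r0:54,r1:15,r2:12,r3:Add2
c10: stall | r0:54,r1:15,r2:12,r3:Add2
c11: CDB Add1=66; issue SUB r3<-Add1 | r0:54,r1:15,r2:12,r3:Add1
c12: CDB Add2=69; issue SUB r1<-Add2 | r0:54,r1:Add2,r2:12,r3:Add1
c13: CDB Mul1=144 | r0:54,r1:Add2,r2:12,r3:Add1
c14: - | r0:54,r1:Add2,r2:12,r3:Add1
c15: CDB Add1=-54 | r0:54,r1:Add2,r2:12,r3:-54
c16: - | r0:54,r1:Add2,r2:12,r3:-54

STATUS = VALUE -54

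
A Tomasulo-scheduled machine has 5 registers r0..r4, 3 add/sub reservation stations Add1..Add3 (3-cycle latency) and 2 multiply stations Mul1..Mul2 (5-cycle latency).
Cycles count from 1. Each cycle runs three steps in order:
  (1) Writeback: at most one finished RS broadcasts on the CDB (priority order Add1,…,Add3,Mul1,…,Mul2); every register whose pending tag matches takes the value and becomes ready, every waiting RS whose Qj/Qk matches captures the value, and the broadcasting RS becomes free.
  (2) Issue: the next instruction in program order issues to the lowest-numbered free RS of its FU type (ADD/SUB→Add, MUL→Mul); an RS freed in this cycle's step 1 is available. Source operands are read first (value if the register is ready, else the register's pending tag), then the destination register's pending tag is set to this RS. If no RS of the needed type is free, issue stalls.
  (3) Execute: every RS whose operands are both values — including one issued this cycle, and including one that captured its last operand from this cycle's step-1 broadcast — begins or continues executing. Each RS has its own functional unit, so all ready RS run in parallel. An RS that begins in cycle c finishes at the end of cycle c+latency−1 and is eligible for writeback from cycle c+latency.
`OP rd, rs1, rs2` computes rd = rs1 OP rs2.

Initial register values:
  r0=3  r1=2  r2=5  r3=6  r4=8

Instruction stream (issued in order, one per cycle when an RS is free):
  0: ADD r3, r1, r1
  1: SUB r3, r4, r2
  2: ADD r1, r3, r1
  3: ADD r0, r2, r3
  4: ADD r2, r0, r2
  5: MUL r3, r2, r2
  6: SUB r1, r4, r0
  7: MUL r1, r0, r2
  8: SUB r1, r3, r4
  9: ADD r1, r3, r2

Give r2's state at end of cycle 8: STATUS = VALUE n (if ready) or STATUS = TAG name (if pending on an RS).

STATUS = TAG Add2

c1: issue ADD r3<-Add1 | r0:3,r1:2,r2:5,r3:Add1,r4:8
c2: issue SUB r3<-Add2 | r0:3,r1:2,r2:5,r3:Add2,r4:8
c3: issue ADD r1<-Add3 | r0:3,r1:Add3,r2:5,r3:Add2,r4:8
c4: CDB Add1=4; issue ADD r0<-Add1 | r0:Add1,r1:Add3,r2:5,r3:Add2,r4:8
c5: CDB Add2=3; issue ADD r2<-Add2 | r0:Add1,r1:Add3,r2:Add2,r3:3,r4:8
c6: issue MUL r3<-Mul1 | r0:Add1,r1:Add3,r2:Add2,r3:Mul1,r4:8
c7: stall | r0:Add1,r1:Add3,r2:Add2,r3:Mul1,r4:8
c8: CDB Add1=8; issue SUB r1<-Add1 | r0:8,r1:Add1,r2:Add2,r3:Mul1,r4:8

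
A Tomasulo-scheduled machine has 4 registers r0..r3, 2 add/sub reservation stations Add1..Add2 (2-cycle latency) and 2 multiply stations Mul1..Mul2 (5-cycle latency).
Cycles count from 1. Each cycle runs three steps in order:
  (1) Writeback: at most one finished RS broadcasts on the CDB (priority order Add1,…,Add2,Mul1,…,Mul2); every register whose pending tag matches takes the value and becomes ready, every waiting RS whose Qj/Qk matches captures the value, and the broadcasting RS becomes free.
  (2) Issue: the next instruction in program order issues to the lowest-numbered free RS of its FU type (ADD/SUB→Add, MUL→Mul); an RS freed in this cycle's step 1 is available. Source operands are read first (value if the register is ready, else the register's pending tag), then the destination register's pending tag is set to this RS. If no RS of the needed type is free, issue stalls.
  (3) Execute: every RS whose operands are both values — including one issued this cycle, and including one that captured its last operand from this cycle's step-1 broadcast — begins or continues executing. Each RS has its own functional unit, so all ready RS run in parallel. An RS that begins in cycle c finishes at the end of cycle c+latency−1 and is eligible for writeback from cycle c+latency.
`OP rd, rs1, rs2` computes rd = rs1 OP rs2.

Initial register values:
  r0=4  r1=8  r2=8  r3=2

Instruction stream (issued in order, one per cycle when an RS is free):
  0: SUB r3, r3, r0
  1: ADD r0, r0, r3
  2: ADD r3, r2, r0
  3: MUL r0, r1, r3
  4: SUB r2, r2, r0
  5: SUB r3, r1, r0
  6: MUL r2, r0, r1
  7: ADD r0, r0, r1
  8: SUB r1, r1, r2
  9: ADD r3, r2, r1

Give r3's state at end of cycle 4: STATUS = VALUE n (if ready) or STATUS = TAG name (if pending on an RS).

cycle 1: issue SUB r3<-Add1 // r0:4,r1:8,r2:8,r3:Add1
cycle 2: issue ADD r0<-Add2 // r0:Add2,r1:8,r2:8,r3:Add1
cycle 3: CDB Add1=-2; issue ADD r3<-Add1 // r0:Add2,r1:8,r2:8,r3:Add1
cycle 4: issue MUL r0<-Mul1 // r0:Mul1,r1:8,r2:8,r3:Add1

STATUS = TAG Add1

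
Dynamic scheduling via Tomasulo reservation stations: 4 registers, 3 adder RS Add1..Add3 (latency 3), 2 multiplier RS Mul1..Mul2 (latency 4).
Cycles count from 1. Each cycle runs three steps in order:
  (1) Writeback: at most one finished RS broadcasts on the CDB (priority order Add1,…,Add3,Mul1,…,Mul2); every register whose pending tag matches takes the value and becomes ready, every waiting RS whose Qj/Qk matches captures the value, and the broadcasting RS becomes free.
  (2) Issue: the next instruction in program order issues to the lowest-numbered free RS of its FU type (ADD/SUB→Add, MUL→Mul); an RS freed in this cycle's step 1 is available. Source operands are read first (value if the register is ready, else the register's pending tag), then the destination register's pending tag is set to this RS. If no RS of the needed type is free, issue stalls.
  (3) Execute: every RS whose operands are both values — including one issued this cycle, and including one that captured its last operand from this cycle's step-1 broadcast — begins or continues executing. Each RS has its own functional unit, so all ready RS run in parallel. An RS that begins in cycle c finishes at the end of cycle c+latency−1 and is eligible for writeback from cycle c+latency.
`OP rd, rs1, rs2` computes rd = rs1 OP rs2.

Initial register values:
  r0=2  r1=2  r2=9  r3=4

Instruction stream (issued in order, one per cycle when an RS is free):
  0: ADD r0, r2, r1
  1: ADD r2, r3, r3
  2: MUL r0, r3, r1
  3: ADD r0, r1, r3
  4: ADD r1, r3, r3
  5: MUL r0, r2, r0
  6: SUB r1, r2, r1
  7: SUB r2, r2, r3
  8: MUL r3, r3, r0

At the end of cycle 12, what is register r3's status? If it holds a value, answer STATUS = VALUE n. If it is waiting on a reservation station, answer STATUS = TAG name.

  c1: issue ADD r0<-Add1  regs: r0:Add1,r1:2,r2:9,r3:4
  c2: issue ADD r2<-Add2  regs: r0:Add1,r1:2,r2:Add2,r3:4
  c3: issue MUL r0<-Mul1  regs: r0:Mul1,r1:2,r2:Add2,r3:4
  c4: CDB Add1=11; issue ADD r0<-Add1  regs: r0:Add1,r1:2,r2:Add2,r3:4
  c5: CDB Add2=8; issue ADD r1<-Add2  regs: r0:Add1,r1:Add2,r2:8,r3:4
  c6: issue MUL r0<-Mul2  regs: r0:Mul2,r1:Add2,r2:8,r3:4
  c7: CDB Add1=6; issue SUB r1<-Add1  regs: r0:Mul2,r1:Add1,r2:8,r3:4
  c8: CDB Add2=8; issue SUB r2<-Add2  regs: r0:Mul2,r1:Add1,r2:Add2,r3:4
  c9: CDB Mul1=8; issue MUL r3<-Mul1  regs: r0:Mul2,r1:Add1,r2:Add2,r3:Mul1
  c10: -  regs: r0:Mul2,r1:Add1,r2:Add2,r3:Mul1
  c11: CDB Add1=0  regs: r0:Mul2,r1:0,r2:Add2,r3:Mul1
  c12: CDB Add2=4  regs: r0:Mul2,r1:0,r2:4,r3:Mul1

STATUS = TAG Mul1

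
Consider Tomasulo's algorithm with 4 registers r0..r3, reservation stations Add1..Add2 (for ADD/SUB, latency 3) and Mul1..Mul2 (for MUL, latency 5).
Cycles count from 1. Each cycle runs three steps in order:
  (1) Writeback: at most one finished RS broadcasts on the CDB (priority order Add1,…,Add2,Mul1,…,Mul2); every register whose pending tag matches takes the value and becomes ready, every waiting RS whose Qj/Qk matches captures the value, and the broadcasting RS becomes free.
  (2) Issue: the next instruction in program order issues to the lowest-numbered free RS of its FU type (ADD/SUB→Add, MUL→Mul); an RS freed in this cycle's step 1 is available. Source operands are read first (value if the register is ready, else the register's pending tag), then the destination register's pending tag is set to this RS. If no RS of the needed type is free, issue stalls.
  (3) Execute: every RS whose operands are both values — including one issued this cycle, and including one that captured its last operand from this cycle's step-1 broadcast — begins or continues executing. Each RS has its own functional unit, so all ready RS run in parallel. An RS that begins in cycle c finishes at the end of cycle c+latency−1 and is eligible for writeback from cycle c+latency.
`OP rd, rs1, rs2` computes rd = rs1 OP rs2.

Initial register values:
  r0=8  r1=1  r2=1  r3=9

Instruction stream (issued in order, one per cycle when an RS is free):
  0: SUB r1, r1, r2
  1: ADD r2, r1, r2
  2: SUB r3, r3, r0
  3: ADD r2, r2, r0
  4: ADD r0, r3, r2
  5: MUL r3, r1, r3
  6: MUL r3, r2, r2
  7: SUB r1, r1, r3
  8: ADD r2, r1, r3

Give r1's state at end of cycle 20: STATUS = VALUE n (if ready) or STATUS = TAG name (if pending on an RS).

c1: issue SUB r1<-Add1 | r0:8,r1:Add1,r2:1,r3:9
c2: issue ADD r2<-Add2 | r0:8,r1:Add1,r2:Add2,r3:9
c3: stall | r0:8,r1:Add1,r2:Add2,r3:9
c4: CDB Add1=0; issue SUB r3<-Add1 | r0:8,r1:0,r2:Add2,r3:Add1
c5: stall | r0:8,r1:0,r2:Add2,r3:Add1
c6: stall | r0:8,r1:0,r2:Add2,r3:Add1
c7: CDB Add1=1; issue ADD r2<-Add1 | r0:8,r1:0,r2:Add1,r3:1
c8: CDB Add2=1; issue ADD r0<-Add2 | r0:Add2,r1:0,r2:Add1,r3:1
c9: issue MUL r3<-Mul1 | r0:Add2,r1:0,r2:Add1,r3:Mul1
c10: issue MUL r3<-Mul2 | r0:Add2,r1:0,r2:Add1,r3:Mul2
c11: CDB Add1=9; issue SUB r1<-Add1 | r0:Add2,r1:Add1,r2:9,r3:Mul2
c12: stall | r0:Add2,r1:Add1,r2:9,r3:Mul2
c13: stall | r0:Add2,r1:Add1,r2:9,r3:Mul2
c14: CDB Add2=10; issue ADD r2<-Add2 | r0:10,r1:Add1,r2:Add2,r3:Mul2
c15: CDB Mul1=0 | r0:10,r1:Add1,r2:Add2,r3:Mul2
c16: CDB Mul2=81 | r0:10,r1:Add1,r2:Add2,r3:81
c17: - | r0:10,r1:Add1,r2:Add2,r3:81
c18: - | r0:10,r1:Add1,r2:Add2,r3:81
c19: CDB Add1=-81 | r0:10,r1:-81,r2:Add2,r3:81
c20: - | r0:10,r1:-81,r2:Add2,r3:81

STATUS = VALUE -81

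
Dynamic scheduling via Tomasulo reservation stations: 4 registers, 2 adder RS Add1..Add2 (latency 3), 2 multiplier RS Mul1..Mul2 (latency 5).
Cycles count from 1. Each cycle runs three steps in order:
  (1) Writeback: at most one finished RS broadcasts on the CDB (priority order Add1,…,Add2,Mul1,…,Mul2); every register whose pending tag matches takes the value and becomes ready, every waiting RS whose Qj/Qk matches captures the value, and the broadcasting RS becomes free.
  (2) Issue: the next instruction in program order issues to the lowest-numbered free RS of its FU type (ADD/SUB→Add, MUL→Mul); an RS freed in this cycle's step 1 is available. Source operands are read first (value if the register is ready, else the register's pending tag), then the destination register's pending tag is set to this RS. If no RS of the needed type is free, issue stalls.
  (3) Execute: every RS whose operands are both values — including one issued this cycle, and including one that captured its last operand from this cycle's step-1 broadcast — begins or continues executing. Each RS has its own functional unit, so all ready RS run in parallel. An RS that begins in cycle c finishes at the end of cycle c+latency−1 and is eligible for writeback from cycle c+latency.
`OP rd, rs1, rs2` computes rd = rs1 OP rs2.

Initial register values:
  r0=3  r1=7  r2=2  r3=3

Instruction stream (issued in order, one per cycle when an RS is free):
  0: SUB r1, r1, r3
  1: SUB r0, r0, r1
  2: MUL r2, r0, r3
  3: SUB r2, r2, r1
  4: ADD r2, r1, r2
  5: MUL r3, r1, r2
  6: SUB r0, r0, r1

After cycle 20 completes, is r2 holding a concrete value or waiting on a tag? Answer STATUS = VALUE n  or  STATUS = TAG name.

STATUS = VALUE -3

cycle 1: issue SUB r1<-Add1 // r0:3,r1:Add1,r2:2,r3:3
cycle 2: issue SUB r0<-Add2 // r0:Add2,r1:Add1,r2:2,r3:3
cycle 3: issue MUL r2<-Mul1 // r0:Add2,r1:Add1,r2:Mul1,r3:3
cycle 4: CDB Add1=4; issue SUB r2<-Add1 // r0:Add2,r1:4,r2:Add1,r3:3
cycle 5: stall // r0:Add2,r1:4,r2:Add1,r3:3
cycle 6: stall // r0:Add2,r1:4,r2:Add1,r3:3
cycle 7: CDB Add2=-1; issue ADD r2<-Add2 // r0:-1,r1:4,r2:Add2,r3:3
cycle 8: issue MUL r3<-Mul2 // r0:-1,r1:4,r2:Add2,r3:Mul2
cycle 9: stall // r0:-1,r1:4,r2:Add2,r3:Mul2
cycle 10: stall // r0:-1,r1:4,r2:Add2,r3:Mul2
cycle 11: stall // r0:-1,r1:4,r2:Add2,r3:Mul2
cycle 12: CDB Mul1=-3; stall // r0:-1,r1:4,r2:Add2,r3:Mul2
cycle 13: stall // r0:-1,r1:4,r2:Add2,r3:Mul2
cycle 14: stall // r0:-1,r1:4,r2:Add2,r3:Mul2
cycle 15: CDB Add1=-7; issue SUB r0<-Add1 // r0:Add1,r1:4,r2:Add2,r3:Mul2
cycle 16: - // r0:Add1,r1:4,r2:Add2,r3:Mul2
cycle 17: - // r0:Add1,r1:4,r2:Add2,r3:Mul2
cycle 18: CDB Add1=-5 // r0:-5,r1:4,r2:Add2,r3:Mul2
cycle 19: CDB Add2=-3 // r0:-5,r1:4,r2:-3,r3:Mul2
cycle 20: - // r0:-5,r1:4,r2:-3,r3:Mul2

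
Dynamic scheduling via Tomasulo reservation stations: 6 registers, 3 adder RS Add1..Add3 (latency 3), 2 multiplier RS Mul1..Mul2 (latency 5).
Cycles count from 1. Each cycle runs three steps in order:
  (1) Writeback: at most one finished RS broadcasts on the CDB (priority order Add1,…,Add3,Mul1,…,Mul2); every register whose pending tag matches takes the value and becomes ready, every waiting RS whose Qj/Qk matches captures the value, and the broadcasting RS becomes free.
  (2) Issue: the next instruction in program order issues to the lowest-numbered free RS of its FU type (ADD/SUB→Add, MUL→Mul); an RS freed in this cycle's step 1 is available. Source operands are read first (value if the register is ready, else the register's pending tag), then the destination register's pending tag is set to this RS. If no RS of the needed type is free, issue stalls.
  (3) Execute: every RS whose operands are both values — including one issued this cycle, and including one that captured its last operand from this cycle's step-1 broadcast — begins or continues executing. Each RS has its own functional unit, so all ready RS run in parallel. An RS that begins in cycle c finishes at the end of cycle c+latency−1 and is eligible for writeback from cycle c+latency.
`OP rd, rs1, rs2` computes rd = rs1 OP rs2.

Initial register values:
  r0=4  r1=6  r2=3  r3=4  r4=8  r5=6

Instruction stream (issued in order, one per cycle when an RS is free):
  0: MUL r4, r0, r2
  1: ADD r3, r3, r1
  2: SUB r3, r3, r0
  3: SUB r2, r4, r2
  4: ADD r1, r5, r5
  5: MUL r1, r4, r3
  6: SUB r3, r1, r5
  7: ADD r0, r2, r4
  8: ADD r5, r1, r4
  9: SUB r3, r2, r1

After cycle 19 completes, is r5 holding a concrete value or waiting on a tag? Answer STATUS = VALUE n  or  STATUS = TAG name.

  c1: issue MUL r4<-Mul1  regs: r0:4,r1:6,r2:3,r3:4,r4:Mul1,r5:6
  c2: issue ADD r3<-Add1  regs: r0:4,r1:6,r2:3,r3:Add1,r4:Mul1,r5:6
  c3: issue SUB r3<-Add2  regs: r0:4,r1:6,r2:3,r3:Add2,r4:Mul1,r5:6
  c4: issue SUB r2<-Add3  regs: r0:4,r1:6,r2:Add3,r3:Add2,r4:Mul1,r5:6
  c5: CDB Add1=10; issue ADD r1<-Add1  regs: r0:4,r1:Add1,r2:Add3,r3:Add2,r4:Mul1,r5:6
  c6: CDB Mul1=12; issue MUL r1<-Mul1  regs: r0:4,r1:Mul1,r2:Add3,r3:Add2,r4:12,r5:6
  c7: stall  regs: r0:4,r1:Mul1,r2:Add3,r3:Add2,r4:12,r5:6
  c8: CDB Add1=12; issue SUB r3<-Add1  regs: r0:4,r1:Mul1,r2:Add3,r3:Add1,r4:12,r5:6
  c9: CDB Add2=6; issue ADD r0<-Add2  regs: r0:Add2,r1:Mul1,r2:Add3,r3:Add1,r4:12,r5:6
  c10: CDB Add3=9; issue ADD r5<-Add3  regs: r0:Add2,r1:Mul1,r2:9,r3:Add1,r4:12,r5:Add3
  c11: stall  regs: r0:Add2,r1:Mul1,r2:9,r3:Add1,r4:12,r5:Add3
  c12: stall  regs: r0:Add2,r1:Mul1,r2:9,r3:Add1,r4:12,r5:Add3
  c13: CDB Add2=21; issue SUB r3<-Add2  regs: r0:21,r1:Mul1,r2:9,r3:Add2,r4:12,r5:Add3
  c14: CDB Mul1=72  regs: r0:21,r1:72,r2:9,r3:Add2,r4:12,r5:Add3
  c15: -  regs: r0:21,r1:72,r2:9,r3:Add2,r4:12,r5:Add3
  c16: -  regs: r0:21,r1:72,r2:9,r3:Add2,r4:12,r5:Add3
  c17: CDB Add1=66  regs: r0:21,r1:72,r2:9,r3:Add2,r4:12,r5:Add3
  c18: CDB Add2=-63  regs: r0:21,r1:72,r2:9,r3:-63,r4:12,r5:Add3
  c19: CDB Add3=84  regs: r0:21,r1:72,r2:9,r3:-63,r4:12,r5:84

STATUS = VALUE 84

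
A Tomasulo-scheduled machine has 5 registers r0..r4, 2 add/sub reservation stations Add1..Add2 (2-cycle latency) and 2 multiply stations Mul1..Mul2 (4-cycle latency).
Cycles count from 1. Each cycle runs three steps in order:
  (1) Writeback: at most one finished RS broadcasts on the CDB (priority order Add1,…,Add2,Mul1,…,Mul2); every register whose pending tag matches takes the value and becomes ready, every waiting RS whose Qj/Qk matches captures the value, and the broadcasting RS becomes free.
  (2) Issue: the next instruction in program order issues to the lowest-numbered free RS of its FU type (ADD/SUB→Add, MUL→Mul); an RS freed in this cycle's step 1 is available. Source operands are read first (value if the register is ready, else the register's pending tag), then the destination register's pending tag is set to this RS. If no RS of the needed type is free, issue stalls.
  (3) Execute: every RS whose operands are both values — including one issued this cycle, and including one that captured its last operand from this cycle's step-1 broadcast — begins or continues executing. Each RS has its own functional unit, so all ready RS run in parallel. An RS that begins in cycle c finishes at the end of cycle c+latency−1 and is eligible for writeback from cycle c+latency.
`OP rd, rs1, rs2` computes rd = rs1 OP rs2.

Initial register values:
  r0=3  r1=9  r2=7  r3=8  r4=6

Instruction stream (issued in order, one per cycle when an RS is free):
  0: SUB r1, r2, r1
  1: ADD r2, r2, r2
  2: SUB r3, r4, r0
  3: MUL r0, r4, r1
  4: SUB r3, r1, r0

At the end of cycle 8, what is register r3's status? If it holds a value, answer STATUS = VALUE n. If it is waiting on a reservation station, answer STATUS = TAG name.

STATUS = TAG Add1

cycle 1: issue SUB r1<-Add1 // r0:3,r1:Add1,r2:7,r3:8,r4:6
cycle 2: issue ADD r2<-Add2 // r0:3,r1:Add1,r2:Add2,r3:8,r4:6
cycle 3: CDB Add1=-2; issue SUB r3<-Add1 // r0:3,r1:-2,r2:Add2,r3:Add1,r4:6
cycle 4: CDB Add2=14; issue MUL r0<-Mul1 // r0:Mul1,r1:-2,r2:14,r3:Add1,r4:6
cycle 5: CDB Add1=3; issue SUB r3<-Add1 // r0:Mul1,r1:-2,r2:14,r3:Add1,r4:6
cycle 6: - // r0:Mul1,r1:-2,r2:14,r3:Add1,r4:6
cycle 7: - // r0:Mul1,r1:-2,r2:14,r3:Add1,r4:6
cycle 8: CDB Mul1=-12 // r0:-12,r1:-2,r2:14,r3:Add1,r4:6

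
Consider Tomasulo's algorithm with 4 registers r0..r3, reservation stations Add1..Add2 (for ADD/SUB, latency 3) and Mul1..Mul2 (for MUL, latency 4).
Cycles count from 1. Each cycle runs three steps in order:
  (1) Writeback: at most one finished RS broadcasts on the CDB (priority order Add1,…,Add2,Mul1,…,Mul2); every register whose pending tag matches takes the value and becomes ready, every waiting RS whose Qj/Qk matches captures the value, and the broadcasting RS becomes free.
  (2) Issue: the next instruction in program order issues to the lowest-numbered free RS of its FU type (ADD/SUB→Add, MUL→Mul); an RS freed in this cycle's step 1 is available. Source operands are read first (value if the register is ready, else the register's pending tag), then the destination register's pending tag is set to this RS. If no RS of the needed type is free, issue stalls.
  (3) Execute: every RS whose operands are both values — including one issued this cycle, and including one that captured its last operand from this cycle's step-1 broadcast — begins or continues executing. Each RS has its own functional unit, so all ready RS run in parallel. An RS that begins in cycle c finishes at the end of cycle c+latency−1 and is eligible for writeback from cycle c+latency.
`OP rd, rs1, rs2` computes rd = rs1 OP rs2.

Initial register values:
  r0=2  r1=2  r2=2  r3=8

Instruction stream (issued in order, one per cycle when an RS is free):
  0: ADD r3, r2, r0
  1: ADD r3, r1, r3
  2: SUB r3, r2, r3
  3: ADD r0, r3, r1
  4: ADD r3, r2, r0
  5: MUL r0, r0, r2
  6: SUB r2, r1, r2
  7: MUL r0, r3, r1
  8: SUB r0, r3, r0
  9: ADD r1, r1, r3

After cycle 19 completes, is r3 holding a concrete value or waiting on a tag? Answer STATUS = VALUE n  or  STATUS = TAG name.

STATUS = VALUE 0

cycle 1: issue ADD r3<-Add1 // r0:2,r1:2,r2:2,r3:Add1
cycle 2: issue ADD r3<-Add2 // r0:2,r1:2,r2:2,r3:Add2
cycle 3: stall // r0:2,r1:2,r2:2,r3:Add2
cycle 4: CDB Add1=4; issue SUB r3<-Add1 // r0:2,r1:2,r2:2,r3:Add1
cycle 5: stall // r0:2,r1:2,r2:2,r3:Add1
cycle 6: stall // r0:2,r1:2,r2:2,r3:Add1
cycle 7: CDB Add2=6; issue ADD r0<-Add2 // r0:Add2,r1:2,r2:2,r3:Add1
cycle 8: stall // r0:Add2,r1:2,r2:2,r3:Add1
cycle 9: stall // r0:Add2,r1:2,r2:2,r3:Add1
cycle 10: CDB Add1=-4; issue ADD r3<-Add1 // r0:Add2,r1:2,r2:2,r3:Add1
cycle 11: issue MUL r0<-Mul1 // r0:Mul1,r1:2,r2:2,r3:Add1
cycle 12: stall // r0:Mul1,r1:2,r2:2,r3:Add1
cycle 13: CDB Add2=-2; issue SUB r2<-Add2 // r0:Mul1,r1:2,r2:Add2,r3:Add1
cycle 14: issue MUL r0<-Mul2 // r0:Mul2,r1:2,r2:Add2,r3:Add1
cycle 15: stall // r0:Mul2,r1:2,r2:Add2,r3:Add1
cycle 16: CDB Add1=0; issue SUB r0<-Add1 // r0:Add1,r1:2,r2:Add2,r3:0
cycle 17: CDB Add2=0; issue ADD r1<-Add2 // r0:Add1,r1:Add2,r2:0,r3:0
cycle 18: CDB Mul1=-4 // r0:Add1,r1:Add2,r2:0,r3:0
cycle 19: - // r0:Add1,r1:Add2,r2:0,r3:0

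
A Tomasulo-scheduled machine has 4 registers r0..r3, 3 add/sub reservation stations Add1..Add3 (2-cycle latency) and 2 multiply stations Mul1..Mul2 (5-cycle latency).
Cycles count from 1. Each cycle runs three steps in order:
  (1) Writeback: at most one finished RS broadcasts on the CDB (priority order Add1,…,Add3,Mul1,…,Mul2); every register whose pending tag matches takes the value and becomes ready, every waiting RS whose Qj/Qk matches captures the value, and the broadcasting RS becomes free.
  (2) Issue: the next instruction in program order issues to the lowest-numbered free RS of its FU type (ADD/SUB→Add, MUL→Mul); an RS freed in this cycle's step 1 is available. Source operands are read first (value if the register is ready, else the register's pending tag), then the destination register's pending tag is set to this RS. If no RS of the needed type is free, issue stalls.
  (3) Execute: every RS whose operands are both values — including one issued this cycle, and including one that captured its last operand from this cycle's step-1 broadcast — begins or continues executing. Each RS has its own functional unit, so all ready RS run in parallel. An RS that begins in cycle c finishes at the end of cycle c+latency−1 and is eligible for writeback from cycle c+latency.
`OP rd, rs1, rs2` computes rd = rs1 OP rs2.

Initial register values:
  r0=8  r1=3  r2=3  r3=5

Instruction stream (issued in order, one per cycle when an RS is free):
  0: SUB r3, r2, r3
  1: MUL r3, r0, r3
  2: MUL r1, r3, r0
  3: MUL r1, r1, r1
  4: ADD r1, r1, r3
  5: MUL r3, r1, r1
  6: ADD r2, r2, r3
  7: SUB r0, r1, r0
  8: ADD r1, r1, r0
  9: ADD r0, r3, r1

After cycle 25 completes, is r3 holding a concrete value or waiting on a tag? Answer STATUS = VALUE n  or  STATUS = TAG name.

cycle 1: issue SUB r3<-Add1 // r0:8,r1:3,r2:3,r3:Add1
cycle 2: issue MUL r3<-Mul1 // r0:8,r1:3,r2:3,r3:Mul1
cycle 3: CDB Add1=-2; issue MUL r1<-Mul2 // r0:8,r1:Mul2,r2:3,r3:Mul1
cycle 4: stall // r0:8,r1:Mul2,r2:3,r3:Mul1
cycle 5: stall // r0:8,r1:Mul2,r2:3,r3:Mul1
cycle 6: stall // r0:8,r1:Mul2,r2:3,r3:Mul1
cycle 7: stall // r0:8,r1:Mul2,r2:3,r3:Mul1
cycle 8: CDB Mul1=-16; issue MUL r1<-Mul1 // r0:8,r1:Mul1,r2:3,r3:-16
cycle 9: issue ADD r1<-Add1 // r0:8,r1:Add1,r2:3,r3:-16
cycle 10: stall // r0:8,r1:Add1,r2:3,r3:-16
cycle 11: stall // r0:8,r1:Add1,r2:3,r3:-16
cycle 12: stall // r0:8,r1:Add1,r2:3,r3:-16
cycle 13: CDB Mul2=-128; issue MUL r3<-Mul2 // r0:8,r1:Add1,r2:3,r3:Mul2
cycle 14: issue ADD r2<-Add2 // r0:8,r1:Add1,r2:Add2,r3:Mul2
cycle 15: issue SUB r0<-Add3 // r0:Add3,r1:Add1,r2:Add2,r3:Mul2
cycle 16: stall // r0:Add3,r1:Add1,r2:Add2,r3:Mul2
cycle 17: stall // r0:Add3,r1:Add1,r2:Add2,r3:Mul2
cycle 18: CDB Mul1=16384; stall // r0:Add3,r1:Add1,r2:Add2,r3:Mul2
cycle 19: stall // r0:Add3,r1:Add1,r2:Add2,r3:Mul2
cycle 20: CDB Add1=16368; issue ADD r1<-Add1 // r0:Add3,r1:Add1,r2:Add2,r3:Mul2
cycle 21: stall // r0:Add3,r1:Add1,r2:Add2,r3:Mul2
cycle 22: CDB Add3=16360; issue ADD r0<-Add3 // r0:Add3,r1:Add1,r2:Add2,r3:Mul2
cycle 23: - // r0:Add3,r1:Add1,r2:Add2,r3:Mul2
cycle 24: CDB Add1=32728 // r0:Add3,r1:32728,r2:Add2,r3:Mul2
cycle 25: CDB Mul2=267911424 // r0:Add3,r1:32728,r2:Add2,r3:267911424

STATUS = VALUE 267911424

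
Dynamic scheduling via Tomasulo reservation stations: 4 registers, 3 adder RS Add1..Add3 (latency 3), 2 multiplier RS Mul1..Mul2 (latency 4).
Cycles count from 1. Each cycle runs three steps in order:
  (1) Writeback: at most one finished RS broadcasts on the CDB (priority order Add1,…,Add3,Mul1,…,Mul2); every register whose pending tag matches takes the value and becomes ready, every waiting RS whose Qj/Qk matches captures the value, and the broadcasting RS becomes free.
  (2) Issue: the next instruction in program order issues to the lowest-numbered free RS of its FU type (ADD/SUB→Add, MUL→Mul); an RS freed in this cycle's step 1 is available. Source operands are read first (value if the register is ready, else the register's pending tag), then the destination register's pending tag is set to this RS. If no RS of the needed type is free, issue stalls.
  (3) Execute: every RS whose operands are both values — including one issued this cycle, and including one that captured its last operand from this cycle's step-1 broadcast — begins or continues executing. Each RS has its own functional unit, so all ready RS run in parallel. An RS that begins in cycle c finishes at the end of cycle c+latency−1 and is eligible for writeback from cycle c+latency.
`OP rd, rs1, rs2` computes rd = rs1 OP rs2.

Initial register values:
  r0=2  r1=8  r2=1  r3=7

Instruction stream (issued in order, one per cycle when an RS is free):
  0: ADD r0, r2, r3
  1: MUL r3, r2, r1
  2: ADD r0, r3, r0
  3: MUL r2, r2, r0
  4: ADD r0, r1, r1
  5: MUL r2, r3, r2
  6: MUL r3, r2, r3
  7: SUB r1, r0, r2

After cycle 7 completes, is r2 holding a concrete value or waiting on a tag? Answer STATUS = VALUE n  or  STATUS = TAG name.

STATUS = TAG Mul1

cycle 1: issue ADD r0<-Add1 // r0:Add1,r1:8,r2:1,r3:7
cycle 2: issue MUL r3<-Mul1 // r0:Add1,r1:8,r2:1,r3:Mul1
cycle 3: issue ADD r0<-Add2 // r0:Add2,r1:8,r2:1,r3:Mul1
cycle 4: CDB Add1=8; issue MUL r2<-Mul2 // r0:Add2,r1:8,r2:Mul2,r3:Mul1
cycle 5: issue ADD r0<-Add1 // r0:Add1,r1:8,r2:Mul2,r3:Mul1
cycle 6: CDB Mul1=8; issue MUL r2<-Mul1 // r0:Add1,r1:8,r2:Mul1,r3:8
cycle 7: stall // r0:Add1,r1:8,r2:Mul1,r3:8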